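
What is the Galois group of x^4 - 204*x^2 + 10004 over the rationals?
Gal(K/Q) = V_4 (Klein four-group, Z/2Z × Z/2Z)

f factors as (x^2 - 122)(x^2 - 82), so the splitting field is K = Q(sqrt(122), sqrt(82)). The elements 122, 82, 10004 are all non-squares in Q, so sqrt(122) and sqrt(82) generate independent quadratic extensions. Thus [K:Q] = 4 and Gal(K/Q) is generated by the two order-2 automorphisms sqrt(122) ↦ -sqrt(122) and sqrt(82) ↦ -sqrt(82), giving V_4.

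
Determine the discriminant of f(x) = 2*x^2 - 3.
Δ = 24

For a quadratic a x^2 + b x + c the discriminant is Δ = b^2 - 4ac = (0)^2 - 4*(2)*(-3) = 0 - (-24) = 24.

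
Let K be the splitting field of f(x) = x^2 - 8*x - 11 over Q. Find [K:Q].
[K:Q] = 2

The discriminant of x^2 + (-8)*x + (-11) is b^2 - 4c = 64 - (-44) = 108. Since 108 is not a perfect square in Q, the polynomial is irreducible over Q. Its two roots generate a degree-2 extension, so [K:Q] = 2.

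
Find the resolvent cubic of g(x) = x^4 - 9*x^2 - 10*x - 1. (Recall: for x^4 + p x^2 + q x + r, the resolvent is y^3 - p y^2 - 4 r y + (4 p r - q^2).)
h(y) = y^3 + 9*y^2 + 4*y - 64

Identify coefficients: p = -9, q = -10, r = -1.
Plug into h(y) = y^3 - p y^2 - 4 r y + (4 p r - q^2):
  h(y) = y^3 - (-9) y^2 - 4*(-1) y + (4*(-9)*(-1) - (-10)^2)
       = y^3 + (9) y^2 + (4) y + (-64).
Simplifying: h(y) = y^3 + 9*y^2 + 4*y - 64.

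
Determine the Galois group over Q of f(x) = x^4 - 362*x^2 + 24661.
Gal(K/Q) = V_4 (Klein four-group, Z/2Z × Z/2Z)

f factors as (x^2 - 91)(x^2 - 271), so the splitting field is K = Q(sqrt(91), sqrt(271)). The elements 91, 271, 24661 are all non-squares in Q, so sqrt(91) and sqrt(271) generate independent quadratic extensions. Thus [K:Q] = 4 and Gal(K/Q) is generated by the two order-2 automorphisms sqrt(91) ↦ -sqrt(91) and sqrt(271) ↦ -sqrt(271), giving V_4.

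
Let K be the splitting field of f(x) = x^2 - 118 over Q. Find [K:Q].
[K:Q] = 2

The polynomial x^2 - 118 is irreducible over Q since 118 is not a perfect square. Its splitting field is Q(sqrt(118)), which has degree 2 over Q.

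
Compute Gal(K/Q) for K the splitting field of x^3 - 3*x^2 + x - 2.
Gal(K/Q) = S_3 (symmetric group of order 6)

Compute the discriminant of x^3 + (-3)*x^2 + (1)*x + (-2): Δ = -211. Since Δ is not a rational square, the Galois group is not contained in A_3; it must be the full S_3 (irreducibility of the cubic rules out anything smaller).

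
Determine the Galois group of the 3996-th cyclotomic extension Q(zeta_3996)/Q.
|Gal(Q(zeta_3996)/Q)| = phi(3996) = 1296; group ≅ (Z/3996Z)^* ≅ Z/2Z × Z/18Z × Z/36Z

The n-th cyclotomic polynomial Φ_3996(x) is the minimal polynomial of zeta_3996 over Q and has degree phi(3996) = 1296. So Q(zeta_3996) is a degree-1296 Galois extension with Galois group (Z/3996Z)^*. By CRT, (Z/3996Z)^* ≅ (Z/4Z)^* × (Z/27Z)^* × (Z/37Z)^*. Each prime-power unit group is (Z/4Z)^* ≅ Z/2Z; (Z/27Z)^* ≅ Z/18Z; (Z/37Z)^* ≅ Z/36Z. Hence Gal(Q(zeta_3996)/Q) ≅ Z/2Z × Z/18Z × Z/36Z.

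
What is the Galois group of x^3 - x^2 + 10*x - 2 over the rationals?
Gal(K/Q) = S_3 (symmetric group of order 6)

Compute the discriminant of x^3 + (-1)*x^2 + (10)*x + (-2): Δ = -3656. Since Δ is not a rational square, the Galois group is not contained in A_3; it must be the full S_3 (irreducibility of the cubic rules out anything smaller).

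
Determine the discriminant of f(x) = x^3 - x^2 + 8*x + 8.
Δ = -4832

For x^3 + a x^2 + b x + c the discriminant is Δ = 18 a b c - 4 a^3 c + a^2 b^2 - 4 b^3 - 27 c^2.
Plug a = -1, b = 8, c = 8:
  18*(-1)*(8)*(8) - 4*(-1)^3*(8) + (-1)^2*(8)^2 - 4*(8)^3 - 27*(8)^2
  = -1152 + (32) + 64 + (-2048) + (-1728)
  = -4832.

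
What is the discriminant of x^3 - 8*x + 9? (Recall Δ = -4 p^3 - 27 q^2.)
Δ = -139

For a depressed cubic x^3 + p x + q the discriminant is Δ = -4 p^3 - 27 q^2 = -4*(-8)^3 - 27*(9)^2 = 2048 - 2187 = -139.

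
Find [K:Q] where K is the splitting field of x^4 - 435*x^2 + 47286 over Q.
[K:Q] = 4

f factors as (x^2 - 222)(x^2 - 213); the splitting field is K = Q(sqrt(222), sqrt(213)). Since 222, 213, and 47286 are all non-squares in Q, the three subfields Q(sqrt(222)), Q(sqrt(213)), Q(sqrt(47286)) are distinct degree-2 extensions, so [K:Q] = 4 (Klein four Galois group).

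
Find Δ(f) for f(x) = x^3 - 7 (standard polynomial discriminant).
Δ = -1323

For a depressed cubic x^3 + p x + q the discriminant is Δ = -4 p^3 - 27 q^2 = -4*(0)^3 - 27*(-7)^2 = 0 - 1323 = -1323.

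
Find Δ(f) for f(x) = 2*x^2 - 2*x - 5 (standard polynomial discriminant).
Δ = 44

For a quadratic a x^2 + b x + c the discriminant is Δ = b^2 - 4ac = (-2)^2 - 4*(2)*(-5) = 4 - (-40) = 44.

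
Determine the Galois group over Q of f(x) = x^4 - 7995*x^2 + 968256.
Gal(K/Q) = Z/2Z (cyclic of order 2)

f factors as (x^2 - 7872)(x^2 - 123), so the splitting field is K = Q(sqrt(7872), sqrt(123)). The squarefree part of 7872 is 123 and the squarefree part of 123 is also 123, so sqrt(7872) and sqrt(123) are both rational multiples of sqrt(123). Hence Q(sqrt(7872)) = Q(sqrt(123)) = Q(sqrt(123)), and the splitting field collapses to a single degree-2 extension with Galois group Z/2Z.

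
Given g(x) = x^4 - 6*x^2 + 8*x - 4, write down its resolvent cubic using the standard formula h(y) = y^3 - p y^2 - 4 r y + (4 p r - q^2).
h(y) = y^3 + 6*y^2 + 16*y + 32

Identify coefficients: p = -6, q = 8, r = -4.
Plug into h(y) = y^3 - p y^2 - 4 r y + (4 p r - q^2):
  h(y) = y^3 - (-6) y^2 - 4*(-4) y + (4*(-6)*(-4) - (8)^2)
       = y^3 + (6) y^2 + (16) y + (32).
Simplifying: h(y) = y^3 + 6*y^2 + 16*y + 32.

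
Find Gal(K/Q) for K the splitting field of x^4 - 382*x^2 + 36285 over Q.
Gal(K/Q) = V_4 (Klein four-group, Z/2Z × Z/2Z)

f factors as (x^2 - 205)(x^2 - 177), so the splitting field is K = Q(sqrt(205), sqrt(177)). The elements 205, 177, 36285 are all non-squares in Q, so sqrt(205) and sqrt(177) generate independent quadratic extensions. Thus [K:Q] = 4 and Gal(K/Q) is generated by the two order-2 automorphisms sqrt(205) ↦ -sqrt(205) and sqrt(177) ↦ -sqrt(177), giving V_4.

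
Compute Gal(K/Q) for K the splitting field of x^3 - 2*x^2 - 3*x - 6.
Gal(K/Q) = S_3 (symmetric group of order 6)

Compute the discriminant of x^3 + (-2)*x^2 + (-3)*x + (-6): Δ = -1668. Since Δ is not a rational square, the Galois group is not contained in A_3; it must be the full S_3 (irreducibility of the cubic rules out anything smaller).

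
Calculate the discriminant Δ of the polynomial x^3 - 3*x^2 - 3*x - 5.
Δ = -1836

For x^3 + a x^2 + b x + c the discriminant is Δ = 18 a b c - 4 a^3 c + a^2 b^2 - 4 b^3 - 27 c^2.
Plug a = -3, b = -3, c = -5:
  18*(-3)*(-3)*(-5) - 4*(-3)^3*(-5) + (-3)^2*(-3)^2 - 4*(-3)^3 - 27*(-5)^2
  = -810 + (-540) + 81 + (108) + (-675)
  = -1836.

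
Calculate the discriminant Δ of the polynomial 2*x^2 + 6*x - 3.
Δ = 60

For a quadratic a x^2 + b x + c the discriminant is Δ = b^2 - 4ac = (6)^2 - 4*(2)*(-3) = 36 - (-24) = 60.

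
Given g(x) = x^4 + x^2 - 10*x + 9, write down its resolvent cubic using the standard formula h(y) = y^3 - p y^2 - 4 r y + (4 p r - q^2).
h(y) = y^3 - y^2 - 36*y - 64

Identify coefficients: p = 1, q = -10, r = 9.
Plug into h(y) = y^3 - p y^2 - 4 r y + (4 p r - q^2):
  h(y) = y^3 - (1) y^2 - 4*(9) y + (4*(1)*(9) - (-10)^2)
       = y^3 + (-1) y^2 + (-36) y + (-64).
Simplifying: h(y) = y^3 - y^2 - 36*y - 64.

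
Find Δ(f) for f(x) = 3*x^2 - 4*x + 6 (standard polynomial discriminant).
Δ = -56

For a quadratic a x^2 + b x + c the discriminant is Δ = b^2 - 4ac = (-4)^2 - 4*(3)*(6) = 16 - (72) = -56.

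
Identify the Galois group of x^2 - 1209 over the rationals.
Gal(K/Q) = Z/2Z (cyclic of order 2)

x^2 - 1209 is irreducible over Q since 1209 is not a rational square. The splitting field Q(sqrt(1209)) has degree 2 over Q, and its unique nontrivial automorphism is sqrt(1209) ↦ -sqrt(1209). Hence Gal(Q(sqrt(1209))/Q) = Z/2Z.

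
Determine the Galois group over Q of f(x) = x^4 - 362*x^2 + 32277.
Gal(K/Q) = V_4 (Klein four-group, Z/2Z × Z/2Z)

f factors as (x^2 - 159)(x^2 - 203), so the splitting field is K = Q(sqrt(159), sqrt(203)). The elements 159, 203, 32277 are all non-squares in Q, so sqrt(159) and sqrt(203) generate independent quadratic extensions. Thus [K:Q] = 4 and Gal(K/Q) is generated by the two order-2 automorphisms sqrt(159) ↦ -sqrt(159) and sqrt(203) ↦ -sqrt(203), giving V_4.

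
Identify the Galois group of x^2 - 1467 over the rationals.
Gal(K/Q) = Z/2Z (cyclic of order 2)

x^2 - 1467 is irreducible over Q since 1467 is not a rational square. The splitting field Q(sqrt(1467)) has degree 2 over Q, and its unique nontrivial automorphism is sqrt(1467) ↦ -sqrt(1467). Hence Gal(Q(sqrt(1467))/Q) = Z/2Z.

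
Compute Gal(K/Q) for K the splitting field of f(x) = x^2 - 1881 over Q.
Gal(K/Q) = Z/2Z (cyclic of order 2)

x^2 - 1881 is irreducible over Q since 1881 is not a rational square. The splitting field Q(sqrt(1881)) has degree 2 over Q, and its unique nontrivial automorphism is sqrt(1881) ↦ -sqrt(1881). Hence Gal(Q(sqrt(1881))/Q) = Z/2Z.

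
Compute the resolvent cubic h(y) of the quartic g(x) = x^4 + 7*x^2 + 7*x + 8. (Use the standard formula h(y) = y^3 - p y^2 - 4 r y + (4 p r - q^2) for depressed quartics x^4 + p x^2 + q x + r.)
h(y) = y^3 - 7*y^2 - 32*y + 175

Identify coefficients: p = 7, q = 7, r = 8.
Plug into h(y) = y^3 - p y^2 - 4 r y + (4 p r - q^2):
  h(y) = y^3 - (7) y^2 - 4*(8) y + (4*(7)*(8) - (7)^2)
       = y^3 + (-7) y^2 + (-32) y + (175).
Simplifying: h(y) = y^3 - 7*y^2 - 32*y + 175.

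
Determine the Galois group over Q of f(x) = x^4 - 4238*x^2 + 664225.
Gal(K/Q) = Z/2Z (cyclic of order 2)

f factors as (x^2 - 163)(x^2 - 4075), so the splitting field is K = Q(sqrt(163), sqrt(4075)). The squarefree part of 163 is 163 and the squarefree part of 4075 is also 163, so sqrt(163) and sqrt(4075) are both rational multiples of sqrt(163). Hence Q(sqrt(163)) = Q(sqrt(4075)) = Q(sqrt(163)), and the splitting field collapses to a single degree-2 extension with Galois group Z/2Z.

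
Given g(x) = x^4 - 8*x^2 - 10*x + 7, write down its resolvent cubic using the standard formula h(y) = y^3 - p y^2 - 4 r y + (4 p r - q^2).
h(y) = y^3 + 8*y^2 - 28*y - 324

Identify coefficients: p = -8, q = -10, r = 7.
Plug into h(y) = y^3 - p y^2 - 4 r y + (4 p r - q^2):
  h(y) = y^3 - (-8) y^2 - 4*(7) y + (4*(-8)*(7) - (-10)^2)
       = y^3 + (8) y^2 + (-28) y + (-324).
Simplifying: h(y) = y^3 + 8*y^2 - 28*y - 324.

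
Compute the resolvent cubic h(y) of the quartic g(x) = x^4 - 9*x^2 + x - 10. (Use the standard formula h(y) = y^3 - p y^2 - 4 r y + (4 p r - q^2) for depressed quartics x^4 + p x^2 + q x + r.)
h(y) = y^3 + 9*y^2 + 40*y + 359

Identify coefficients: p = -9, q = 1, r = -10.
Plug into h(y) = y^3 - p y^2 - 4 r y + (4 p r - q^2):
  h(y) = y^3 - (-9) y^2 - 4*(-10) y + (4*(-9)*(-10) - (1)^2)
       = y^3 + (9) y^2 + (40) y + (359).
Simplifying: h(y) = y^3 + 9*y^2 + 40*y + 359.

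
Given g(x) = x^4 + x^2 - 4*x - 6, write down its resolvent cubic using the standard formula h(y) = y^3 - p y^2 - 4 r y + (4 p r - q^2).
h(y) = y^3 - y^2 + 24*y - 40

Identify coefficients: p = 1, q = -4, r = -6.
Plug into h(y) = y^3 - p y^2 - 4 r y + (4 p r - q^2):
  h(y) = y^3 - (1) y^2 - 4*(-6) y + (4*(1)*(-6) - (-4)^2)
       = y^3 + (-1) y^2 + (24) y + (-40).
Simplifying: h(y) = y^3 - y^2 + 24*y - 40.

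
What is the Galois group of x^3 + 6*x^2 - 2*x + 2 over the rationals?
Gal(K/Q) = S_3 (symmetric group of order 6)

Compute the discriminant of x^3 + (6)*x^2 + (-2)*x + (2): Δ = -2092. Since Δ is not a rational square, the Galois group is not contained in A_3; it must be the full S_3 (irreducibility of the cubic rules out anything smaller).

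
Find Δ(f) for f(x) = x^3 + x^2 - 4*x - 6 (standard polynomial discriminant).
Δ = -244

For x^3 + a x^2 + b x + c the discriminant is Δ = 18 a b c - 4 a^3 c + a^2 b^2 - 4 b^3 - 27 c^2.
Plug a = 1, b = -4, c = -6:
  18*(1)*(-4)*(-6) - 4*(1)^3*(-6) + (1)^2*(-4)^2 - 4*(-4)^3 - 27*(-6)^2
  = 432 + (24) + 16 + (256) + (-972)
  = -244.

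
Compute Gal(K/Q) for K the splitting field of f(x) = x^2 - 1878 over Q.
Gal(K/Q) = Z/2Z (cyclic of order 2)

x^2 - 1878 is irreducible over Q since 1878 is not a rational square. The splitting field Q(sqrt(1878)) has degree 2 over Q, and its unique nontrivial automorphism is sqrt(1878) ↦ -sqrt(1878). Hence Gal(Q(sqrt(1878))/Q) = Z/2Z.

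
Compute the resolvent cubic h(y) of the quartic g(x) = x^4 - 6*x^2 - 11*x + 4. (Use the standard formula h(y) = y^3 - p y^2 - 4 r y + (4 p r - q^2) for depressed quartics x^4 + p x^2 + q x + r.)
h(y) = y^3 + 6*y^2 - 16*y - 217

Identify coefficients: p = -6, q = -11, r = 4.
Plug into h(y) = y^3 - p y^2 - 4 r y + (4 p r - q^2):
  h(y) = y^3 - (-6) y^2 - 4*(4) y + (4*(-6)*(4) - (-11)^2)
       = y^3 + (6) y^2 + (-16) y + (-217).
Simplifying: h(y) = y^3 + 6*y^2 - 16*y - 217.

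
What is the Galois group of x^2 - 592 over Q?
Gal(K/Q) = Z/2Z (cyclic of order 2)

x^2 - 592 is irreducible over Q since 592 is not a rational square. The splitting field Q(sqrt(592)) has degree 2 over Q, and its unique nontrivial automorphism is sqrt(592) ↦ -sqrt(592). Hence Gal(Q(sqrt(592))/Q) = Z/2Z.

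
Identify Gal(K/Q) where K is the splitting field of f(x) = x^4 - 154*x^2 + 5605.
Gal(K/Q) = V_4 (Klein four-group, Z/2Z × Z/2Z)

f factors as (x^2 - 59)(x^2 - 95), so the splitting field is K = Q(sqrt(59), sqrt(95)). The elements 59, 95, 5605 are all non-squares in Q, so sqrt(59) and sqrt(95) generate independent quadratic extensions. Thus [K:Q] = 4 and Gal(K/Q) is generated by the two order-2 automorphisms sqrt(59) ↦ -sqrt(59) and sqrt(95) ↦ -sqrt(95), giving V_4.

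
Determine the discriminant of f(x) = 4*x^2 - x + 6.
Δ = -95

For a quadratic a x^2 + b x + c the discriminant is Δ = b^2 - 4ac = (-1)^2 - 4*(4)*(6) = 1 - (96) = -95.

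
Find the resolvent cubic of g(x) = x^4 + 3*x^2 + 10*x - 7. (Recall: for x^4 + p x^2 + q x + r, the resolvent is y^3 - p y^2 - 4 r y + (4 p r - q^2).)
h(y) = y^3 - 3*y^2 + 28*y - 184

Identify coefficients: p = 3, q = 10, r = -7.
Plug into h(y) = y^3 - p y^2 - 4 r y + (4 p r - q^2):
  h(y) = y^3 - (3) y^2 - 4*(-7) y + (4*(3)*(-7) - (10)^2)
       = y^3 + (-3) y^2 + (28) y + (-184).
Simplifying: h(y) = y^3 - 3*y^2 + 28*y - 184.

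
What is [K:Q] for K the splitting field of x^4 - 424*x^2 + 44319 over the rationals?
[K:Q] = 4

f factors as (x^2 - 187)(x^2 - 237); the splitting field is K = Q(sqrt(187), sqrt(237)). Since 187, 237, and 44319 are all non-squares in Q, the three subfields Q(sqrt(187)), Q(sqrt(237)), Q(sqrt(44319)) are distinct degree-2 extensions, so [K:Q] = 4 (Klein four Galois group).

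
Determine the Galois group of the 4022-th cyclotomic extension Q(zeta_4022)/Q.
|Gal(Q(zeta_4022)/Q)| = phi(4022) = 2010; group ≅ (Z/4022Z)^* ≅ Z/2010Z

The n-th cyclotomic polynomial Φ_4022(x) is the minimal polynomial of zeta_4022 over Q and has degree phi(4022) = 2010. So Q(zeta_4022) is a degree-2010 Galois extension with Galois group (Z/4022Z)^*. By CRT, (Z/4022Z)^* ≅ (Z/2Z)^* × (Z/2011Z)^*. Each prime-power unit group is (Z/2Z)^* ≅ trivial group (order 1); (Z/2011Z)^* ≅ Z/2010Z. Hence Gal(Q(zeta_4022)/Q) ≅ Z/2010Z.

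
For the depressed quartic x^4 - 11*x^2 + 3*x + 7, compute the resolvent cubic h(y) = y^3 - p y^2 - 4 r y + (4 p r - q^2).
h(y) = y^3 + 11*y^2 - 28*y - 317

Identify coefficients: p = -11, q = 3, r = 7.
Plug into h(y) = y^3 - p y^2 - 4 r y + (4 p r - q^2):
  h(y) = y^3 - (-11) y^2 - 4*(7) y + (4*(-11)*(7) - (3)^2)
       = y^3 + (11) y^2 + (-28) y + (-317).
Simplifying: h(y) = y^3 + 11*y^2 - 28*y - 317.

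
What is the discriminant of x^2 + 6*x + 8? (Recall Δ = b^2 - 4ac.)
Δ = 4

For a quadratic a x^2 + b x + c the discriminant is Δ = b^2 - 4ac = (6)^2 - 4*(1)*(8) = 36 - (32) = 4.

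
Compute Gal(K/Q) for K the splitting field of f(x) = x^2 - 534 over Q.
Gal(K/Q) = Z/2Z (cyclic of order 2)

x^2 - 534 is irreducible over Q since 534 is not a rational square. The splitting field Q(sqrt(534)) has degree 2 over Q, and its unique nontrivial automorphism is sqrt(534) ↦ -sqrt(534). Hence Gal(Q(sqrt(534))/Q) = Z/2Z.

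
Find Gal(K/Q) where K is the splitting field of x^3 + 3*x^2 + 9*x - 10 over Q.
Gal(K/Q) = S_3 (symmetric group of order 6)

Compute the discriminant of x^3 + (3)*x^2 + (9)*x + (-10): Δ = -8667. Since Δ is not a rational square, the Galois group is not contained in A_3; it must be the full S_3 (irreducibility of the cubic rules out anything smaller).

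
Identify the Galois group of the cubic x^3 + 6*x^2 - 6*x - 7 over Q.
Gal(K/Q) = S_3 (symmetric group of order 6)

Compute the discriminant of x^3 + (6)*x^2 + (-6)*x + (-7): Δ = 11421. Since Δ is not a rational square, the Galois group is not contained in A_3; it must be the full S_3 (irreducibility of the cubic rules out anything smaller).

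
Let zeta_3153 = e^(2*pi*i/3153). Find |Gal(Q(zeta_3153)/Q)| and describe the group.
|Gal(Q(zeta_3153)/Q)| = phi(3153) = 2100; group ≅ (Z/3153Z)^* ≅ Z/2Z × Z/1050Z

The n-th cyclotomic polynomial Φ_3153(x) is the minimal polynomial of zeta_3153 over Q and has degree phi(3153) = 2100. So Q(zeta_3153) is a degree-2100 Galois extension with Galois group (Z/3153Z)^*. By CRT, (Z/3153Z)^* ≅ (Z/3Z)^* × (Z/1051Z)^*. Each prime-power unit group is (Z/3Z)^* ≅ Z/2Z; (Z/1051Z)^* ≅ Z/1050Z. Hence Gal(Q(zeta_3153)/Q) ≅ Z/2Z × Z/1050Z.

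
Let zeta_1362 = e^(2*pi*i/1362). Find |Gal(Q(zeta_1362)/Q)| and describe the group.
|Gal(Q(zeta_1362)/Q)| = phi(1362) = 452; group ≅ (Z/1362Z)^* ≅ Z/2Z × Z/226Z

The n-th cyclotomic polynomial Φ_1362(x) is the minimal polynomial of zeta_1362 over Q and has degree phi(1362) = 452. So Q(zeta_1362) is a degree-452 Galois extension with Galois group (Z/1362Z)^*. By CRT, (Z/1362Z)^* ≅ (Z/2Z)^* × (Z/3Z)^* × (Z/227Z)^*. Each prime-power unit group is (Z/2Z)^* ≅ trivial group (order 1); (Z/3Z)^* ≅ Z/2Z; (Z/227Z)^* ≅ Z/226Z. Hence Gal(Q(zeta_1362)/Q) ≅ Z/2Z × Z/226Z.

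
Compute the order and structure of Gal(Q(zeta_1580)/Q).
|Gal(Q(zeta_1580)/Q)| = phi(1580) = 624; group ≅ (Z/1580Z)^* ≅ Z/2Z × Z/4Z × Z/78Z

The n-th cyclotomic polynomial Φ_1580(x) is the minimal polynomial of zeta_1580 over Q and has degree phi(1580) = 624. So Q(zeta_1580) is a degree-624 Galois extension with Galois group (Z/1580Z)^*. By CRT, (Z/1580Z)^* ≅ (Z/4Z)^* × (Z/5Z)^* × (Z/79Z)^*. Each prime-power unit group is (Z/4Z)^* ≅ Z/2Z; (Z/5Z)^* ≅ Z/4Z; (Z/79Z)^* ≅ Z/78Z. Hence Gal(Q(zeta_1580)/Q) ≅ Z/2Z × Z/4Z × Z/78Z.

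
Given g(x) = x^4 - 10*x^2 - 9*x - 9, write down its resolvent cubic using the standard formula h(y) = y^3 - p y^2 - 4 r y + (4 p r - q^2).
h(y) = y^3 + 10*y^2 + 36*y + 279

Identify coefficients: p = -10, q = -9, r = -9.
Plug into h(y) = y^3 - p y^2 - 4 r y + (4 p r - q^2):
  h(y) = y^3 - (-10) y^2 - 4*(-9) y + (4*(-10)*(-9) - (-9)^2)
       = y^3 + (10) y^2 + (36) y + (279).
Simplifying: h(y) = y^3 + 10*y^2 + 36*y + 279.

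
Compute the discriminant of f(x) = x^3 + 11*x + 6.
Δ = -6296

For a depressed cubic x^3 + p x + q the discriminant is Δ = -4 p^3 - 27 q^2 = -4*(11)^3 - 27*(6)^2 = -5324 - 972 = -6296.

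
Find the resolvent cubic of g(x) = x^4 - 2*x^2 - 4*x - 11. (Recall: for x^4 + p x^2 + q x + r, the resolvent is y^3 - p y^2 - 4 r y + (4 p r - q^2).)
h(y) = y^3 + 2*y^2 + 44*y + 72

Identify coefficients: p = -2, q = -4, r = -11.
Plug into h(y) = y^3 - p y^2 - 4 r y + (4 p r - q^2):
  h(y) = y^3 - (-2) y^2 - 4*(-11) y + (4*(-2)*(-11) - (-4)^2)
       = y^3 + (2) y^2 + (44) y + (72).
Simplifying: h(y) = y^3 + 2*y^2 + 44*y + 72.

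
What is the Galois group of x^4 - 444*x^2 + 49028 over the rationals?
Gal(K/Q) = V_4 (Klein four-group, Z/2Z × Z/2Z)

f factors as (x^2 - 206)(x^2 - 238), so the splitting field is K = Q(sqrt(206), sqrt(238)). The elements 206, 238, 49028 are all non-squares in Q, so sqrt(206) and sqrt(238) generate independent quadratic extensions. Thus [K:Q] = 4 and Gal(K/Q) is generated by the two order-2 automorphisms sqrt(206) ↦ -sqrt(206) and sqrt(238) ↦ -sqrt(238), giving V_4.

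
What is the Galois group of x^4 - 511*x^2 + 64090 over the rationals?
Gal(K/Q) = V_4 (Klein four-group, Z/2Z × Z/2Z)

f factors as (x^2 - 221)(x^2 - 290), so the splitting field is K = Q(sqrt(221), sqrt(290)). The elements 221, 290, 64090 are all non-squares in Q, so sqrt(221) and sqrt(290) generate independent quadratic extensions. Thus [K:Q] = 4 and Gal(K/Q) is generated by the two order-2 automorphisms sqrt(221) ↦ -sqrt(221) and sqrt(290) ↦ -sqrt(290), giving V_4.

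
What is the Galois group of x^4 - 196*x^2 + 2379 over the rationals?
Gal(K/Q) = V_4 (Klein four-group, Z/2Z × Z/2Z)

f factors as (x^2 - 183)(x^2 - 13), so the splitting field is K = Q(sqrt(183), sqrt(13)). The elements 183, 13, 2379 are all non-squares in Q, so sqrt(183) and sqrt(13) generate independent quadratic extensions. Thus [K:Q] = 4 and Gal(K/Q) is generated by the two order-2 automorphisms sqrt(183) ↦ -sqrt(183) and sqrt(13) ↦ -sqrt(13), giving V_4.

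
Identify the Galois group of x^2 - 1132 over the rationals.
Gal(K/Q) = Z/2Z (cyclic of order 2)

x^2 - 1132 is irreducible over Q since 1132 is not a rational square. The splitting field Q(sqrt(1132)) has degree 2 over Q, and its unique nontrivial automorphism is sqrt(1132) ↦ -sqrt(1132). Hence Gal(Q(sqrt(1132))/Q) = Z/2Z.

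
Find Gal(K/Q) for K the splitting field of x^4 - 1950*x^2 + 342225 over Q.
Gal(K/Q) = Z/2Z (cyclic of order 2)

f factors as (x^2 - 1755)(x^2 - 195), so the splitting field is K = Q(sqrt(1755), sqrt(195)). The squarefree part of 1755 is 195 and the squarefree part of 195 is also 195, so sqrt(1755) and sqrt(195) are both rational multiples of sqrt(195). Hence Q(sqrt(1755)) = Q(sqrt(195)) = Q(sqrt(195)), and the splitting field collapses to a single degree-2 extension with Galois group Z/2Z.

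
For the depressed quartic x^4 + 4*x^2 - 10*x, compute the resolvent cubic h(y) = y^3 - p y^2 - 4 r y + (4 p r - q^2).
h(y) = y^3 - 4*y^2 - 100

Identify coefficients: p = 4, q = -10, r = 0.
Plug into h(y) = y^3 - p y^2 - 4 r y + (4 p r - q^2):
  h(y) = y^3 - (4) y^2 - 4*(0) y + (4*(4)*(0) - (-10)^2)
       = y^3 + (-4) y^2 + (0) y + (-100).
Simplifying: h(y) = y^3 - 4*y^2 - 100.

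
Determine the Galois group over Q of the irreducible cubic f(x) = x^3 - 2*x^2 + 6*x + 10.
Gal(K/Q) = S_3 (symmetric group of order 6)

Compute the discriminant of x^3 + (-2)*x^2 + (6)*x + (10): Δ = -5260. Since Δ is not a rational square, the Galois group is not contained in A_3; it must be the full S_3 (irreducibility of the cubic rules out anything smaller).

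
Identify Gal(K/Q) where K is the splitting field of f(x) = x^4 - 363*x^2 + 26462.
Gal(K/Q) = V_4 (Klein four-group, Z/2Z × Z/2Z)

f factors as (x^2 - 101)(x^2 - 262), so the splitting field is K = Q(sqrt(101), sqrt(262)). The elements 101, 262, 26462 are all non-squares in Q, so sqrt(101) and sqrt(262) generate independent quadratic extensions. Thus [K:Q] = 4 and Gal(K/Q) is generated by the two order-2 automorphisms sqrt(101) ↦ -sqrt(101) and sqrt(262) ↦ -sqrt(262), giving V_4.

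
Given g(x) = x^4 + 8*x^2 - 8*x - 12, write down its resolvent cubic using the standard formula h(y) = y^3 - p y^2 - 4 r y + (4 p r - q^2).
h(y) = y^3 - 8*y^2 + 48*y - 448

Identify coefficients: p = 8, q = -8, r = -12.
Plug into h(y) = y^3 - p y^2 - 4 r y + (4 p r - q^2):
  h(y) = y^3 - (8) y^2 - 4*(-12) y + (4*(8)*(-12) - (-8)^2)
       = y^3 + (-8) y^2 + (48) y + (-448).
Simplifying: h(y) = y^3 - 8*y^2 + 48*y - 448.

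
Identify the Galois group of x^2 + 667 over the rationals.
Gal(K/Q) = Z/2Z (cyclic of order 2)

x^2 + 667 is irreducible over Q since -667 is not a rational square. The splitting field Q(sqrt(-667)) has degree 2 over Q, and its unique nontrivial automorphism is sqrt(-667) ↦ -sqrt(-667). Hence Gal(Q(sqrt(-667))/Q) = Z/2Z.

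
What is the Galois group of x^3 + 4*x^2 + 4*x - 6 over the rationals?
Gal(K/Q) = S_3 (symmetric group of order 6)

Compute the discriminant of x^3 + (4)*x^2 + (4)*x + (-6): Δ = -1164. Since Δ is not a rational square, the Galois group is not contained in A_3; it must be the full S_3 (irreducibility of the cubic rules out anything smaller).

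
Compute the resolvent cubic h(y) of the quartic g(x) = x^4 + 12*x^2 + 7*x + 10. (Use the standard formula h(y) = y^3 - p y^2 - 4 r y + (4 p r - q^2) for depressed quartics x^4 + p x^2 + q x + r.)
h(y) = y^3 - 12*y^2 - 40*y + 431

Identify coefficients: p = 12, q = 7, r = 10.
Plug into h(y) = y^3 - p y^2 - 4 r y + (4 p r - q^2):
  h(y) = y^3 - (12) y^2 - 4*(10) y + (4*(12)*(10) - (7)^2)
       = y^3 + (-12) y^2 + (-40) y + (431).
Simplifying: h(y) = y^3 - 12*y^2 - 40*y + 431.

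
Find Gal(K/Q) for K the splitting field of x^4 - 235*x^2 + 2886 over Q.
Gal(K/Q) = V_4 (Klein four-group, Z/2Z × Z/2Z)

f factors as (x^2 - 222)(x^2 - 13), so the splitting field is K = Q(sqrt(222), sqrt(13)). The elements 222, 13, 2886 are all non-squares in Q, so sqrt(222) and sqrt(13) generate independent quadratic extensions. Thus [K:Q] = 4 and Gal(K/Q) is generated by the two order-2 automorphisms sqrt(222) ↦ -sqrt(222) and sqrt(13) ↦ -sqrt(13), giving V_4.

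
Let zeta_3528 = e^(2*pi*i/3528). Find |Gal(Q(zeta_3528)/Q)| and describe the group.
|Gal(Q(zeta_3528)/Q)| = phi(3528) = 1008; group ≅ (Z/3528Z)^* ≅ Z/2Z × Z/2Z × Z/6Z × Z/42Z

The n-th cyclotomic polynomial Φ_3528(x) is the minimal polynomial of zeta_3528 over Q and has degree phi(3528) = 1008. So Q(zeta_3528) is a degree-1008 Galois extension with Galois group (Z/3528Z)^*. By CRT, (Z/3528Z)^* ≅ (Z/8Z)^* × (Z/9Z)^* × (Z/49Z)^*. Each prime-power unit group is (Z/8Z)^* ≅ Z/2Z × Z/2Z; (Z/9Z)^* ≅ Z/6Z; (Z/49Z)^* ≅ Z/42Z. Hence Gal(Q(zeta_3528)/Q) ≅ Z/2Z × Z/2Z × Z/6Z × Z/42Z.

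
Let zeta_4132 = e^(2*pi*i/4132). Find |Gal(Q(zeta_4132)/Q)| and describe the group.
|Gal(Q(zeta_4132)/Q)| = phi(4132) = 2064; group ≅ (Z/4132Z)^* ≅ Z/2Z × Z/1032Z

The n-th cyclotomic polynomial Φ_4132(x) is the minimal polynomial of zeta_4132 over Q and has degree phi(4132) = 2064. So Q(zeta_4132) is a degree-2064 Galois extension with Galois group (Z/4132Z)^*. By CRT, (Z/4132Z)^* ≅ (Z/4Z)^* × (Z/1033Z)^*. Each prime-power unit group is (Z/4Z)^* ≅ Z/2Z; (Z/1033Z)^* ≅ Z/1032Z. Hence Gal(Q(zeta_4132)/Q) ≅ Z/2Z × Z/1032Z.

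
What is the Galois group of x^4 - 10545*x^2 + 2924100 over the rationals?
Gal(K/Q) = Z/2Z (cyclic of order 2)

f factors as (x^2 - 10260)(x^2 - 285), so the splitting field is K = Q(sqrt(10260), sqrt(285)). The squarefree part of 10260 is 285 and the squarefree part of 285 is also 285, so sqrt(10260) and sqrt(285) are both rational multiples of sqrt(285). Hence Q(sqrt(10260)) = Q(sqrt(285)) = Q(sqrt(285)), and the splitting field collapses to a single degree-2 extension with Galois group Z/2Z.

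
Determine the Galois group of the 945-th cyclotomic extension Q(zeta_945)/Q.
|Gal(Q(zeta_945)/Q)| = phi(945) = 432; group ≅ (Z/945Z)^* ≅ Z/4Z × Z/6Z × Z/18Z

The n-th cyclotomic polynomial Φ_945(x) is the minimal polynomial of zeta_945 over Q and has degree phi(945) = 432. So Q(zeta_945) is a degree-432 Galois extension with Galois group (Z/945Z)^*. By CRT, (Z/945Z)^* ≅ (Z/27Z)^* × (Z/5Z)^* × (Z/7Z)^*. Each prime-power unit group is (Z/27Z)^* ≅ Z/18Z; (Z/5Z)^* ≅ Z/4Z; (Z/7Z)^* ≅ Z/6Z. Hence Gal(Q(zeta_945)/Q) ≅ Z/4Z × Z/6Z × Z/18Z.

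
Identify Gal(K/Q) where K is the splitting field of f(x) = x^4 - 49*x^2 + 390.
Gal(K/Q) = V_4 (Klein four-group, Z/2Z × Z/2Z)

f factors as (x^2 - 10)(x^2 - 39), so the splitting field is K = Q(sqrt(10), sqrt(39)). The elements 10, 39, 390 are all non-squares in Q, so sqrt(10) and sqrt(39) generate independent quadratic extensions. Thus [K:Q] = 4 and Gal(K/Q) is generated by the two order-2 automorphisms sqrt(10) ↦ -sqrt(10) and sqrt(39) ↦ -sqrt(39), giving V_4.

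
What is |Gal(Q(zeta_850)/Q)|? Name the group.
|Gal(Q(zeta_850)/Q)| = phi(850) = 320; group ≅ (Z/850Z)^* ≅ Z/16Z × Z/20Z

The n-th cyclotomic polynomial Φ_850(x) is the minimal polynomial of zeta_850 over Q and has degree phi(850) = 320. So Q(zeta_850) is a degree-320 Galois extension with Galois group (Z/850Z)^*. By CRT, (Z/850Z)^* ≅ (Z/2Z)^* × (Z/25Z)^* × (Z/17Z)^*. Each prime-power unit group is (Z/2Z)^* ≅ trivial group (order 1); (Z/25Z)^* ≅ Z/20Z; (Z/17Z)^* ≅ Z/16Z. Hence Gal(Q(zeta_850)/Q) ≅ Z/16Z × Z/20Z.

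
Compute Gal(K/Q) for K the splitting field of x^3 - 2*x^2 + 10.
Gal(K/Q) = S_3 (symmetric group of order 6)

Compute the discriminant of x^3 + (-2)*x^2 + (0)*x + (10): Δ = -2380. Since Δ is not a rational square, the Galois group is not contained in A_3; it must be the full S_3 (irreducibility of the cubic rules out anything smaller).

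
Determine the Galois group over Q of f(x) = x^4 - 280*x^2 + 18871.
Gal(K/Q) = V_4 (Klein four-group, Z/2Z × Z/2Z)

f factors as (x^2 - 113)(x^2 - 167), so the splitting field is K = Q(sqrt(113), sqrt(167)). The elements 113, 167, 18871 are all non-squares in Q, so sqrt(113) and sqrt(167) generate independent quadratic extensions. Thus [K:Q] = 4 and Gal(K/Q) is generated by the two order-2 automorphisms sqrt(113) ↦ -sqrt(113) and sqrt(167) ↦ -sqrt(167), giving V_4.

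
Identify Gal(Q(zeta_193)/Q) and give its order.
|Gal(Q(zeta_193)/Q)| = phi(193) = 192; group ≅ (Z/193Z)^* ≅ Z/192Z

The n-th cyclotomic polynomial Φ_193(x) is the minimal polynomial of zeta_193 over Q and has degree phi(193) = 192. So Q(zeta_193) is a degree-192 Galois extension with Galois group (Z/193Z)^*. (Z/193Z)^* is cyclic since 193 is an odd prime power (or 4). Hence Gal(Q(zeta_193)/Q) ≅ Z/192Z.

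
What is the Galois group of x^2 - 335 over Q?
Gal(K/Q) = Z/2Z (cyclic of order 2)

x^2 - 335 is irreducible over Q since 335 is not a rational square. The splitting field Q(sqrt(335)) has degree 2 over Q, and its unique nontrivial automorphism is sqrt(335) ↦ -sqrt(335). Hence Gal(Q(sqrt(335))/Q) = Z/2Z.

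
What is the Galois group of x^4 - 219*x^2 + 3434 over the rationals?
Gal(K/Q) = V_4 (Klein four-group, Z/2Z × Z/2Z)

f factors as (x^2 - 17)(x^2 - 202), so the splitting field is K = Q(sqrt(17), sqrt(202)). The elements 17, 202, 3434 are all non-squares in Q, so sqrt(17) and sqrt(202) generate independent quadratic extensions. Thus [K:Q] = 4 and Gal(K/Q) is generated by the two order-2 automorphisms sqrt(17) ↦ -sqrt(17) and sqrt(202) ↦ -sqrt(202), giving V_4.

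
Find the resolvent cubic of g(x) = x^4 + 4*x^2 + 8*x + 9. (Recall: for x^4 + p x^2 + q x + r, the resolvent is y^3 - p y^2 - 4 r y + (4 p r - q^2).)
h(y) = y^3 - 4*y^2 - 36*y + 80

Identify coefficients: p = 4, q = 8, r = 9.
Plug into h(y) = y^3 - p y^2 - 4 r y + (4 p r - q^2):
  h(y) = y^3 - (4) y^2 - 4*(9) y + (4*(4)*(9) - (8)^2)
       = y^3 + (-4) y^2 + (-36) y + (80).
Simplifying: h(y) = y^3 - 4*y^2 - 36*y + 80.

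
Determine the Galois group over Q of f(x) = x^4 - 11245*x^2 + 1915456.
Gal(K/Q) = Z/2Z (cyclic of order 2)

f factors as (x^2 - 173)(x^2 - 11072), so the splitting field is K = Q(sqrt(173), sqrt(11072)). The squarefree part of 173 is 173 and the squarefree part of 11072 is also 173, so sqrt(173) and sqrt(11072) are both rational multiples of sqrt(173). Hence Q(sqrt(173)) = Q(sqrt(11072)) = Q(sqrt(173)), and the splitting field collapses to a single degree-2 extension with Galois group Z/2Z.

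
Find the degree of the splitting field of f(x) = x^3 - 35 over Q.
[K:Q] = 6

x^3 - 35 has one real root r = 35^(1/3) and two complex roots r*zeta_3, r*zeta_3^2 where zeta_3 = e^(2*pi*i/3). The splitting field is Q(r, zeta_3). [Q(r):Q] = 3 and [Q(zeta_3):Q] = 2 with gcd = 1, so [Q(r, zeta_3):Q] = 3 * 2 = 6.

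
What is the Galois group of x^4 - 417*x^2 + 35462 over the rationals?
Gal(K/Q) = V_4 (Klein four-group, Z/2Z × Z/2Z)

f factors as (x^2 - 298)(x^2 - 119), so the splitting field is K = Q(sqrt(298), sqrt(119)). The elements 298, 119, 35462 are all non-squares in Q, so sqrt(298) and sqrt(119) generate independent quadratic extensions. Thus [K:Q] = 4 and Gal(K/Q) is generated by the two order-2 automorphisms sqrt(298) ↦ -sqrt(298) and sqrt(119) ↦ -sqrt(119), giving V_4.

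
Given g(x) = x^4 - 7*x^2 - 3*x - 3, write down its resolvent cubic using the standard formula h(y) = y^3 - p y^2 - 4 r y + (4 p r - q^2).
h(y) = y^3 + 7*y^2 + 12*y + 75

Identify coefficients: p = -7, q = -3, r = -3.
Plug into h(y) = y^3 - p y^2 - 4 r y + (4 p r - q^2):
  h(y) = y^3 - (-7) y^2 - 4*(-3) y + (4*(-7)*(-3) - (-3)^2)
       = y^3 + (7) y^2 + (12) y + (75).
Simplifying: h(y) = y^3 + 7*y^2 + 12*y + 75.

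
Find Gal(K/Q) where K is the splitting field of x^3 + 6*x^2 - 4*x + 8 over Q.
Gal(K/Q) = S_3 (symmetric group of order 6)

Compute the discriminant of x^3 + (6)*x^2 + (-4)*x + (8): Δ = -11264. Since Δ is not a rational square, the Galois group is not contained in A_3; it must be the full S_3 (irreducibility of the cubic rules out anything smaller).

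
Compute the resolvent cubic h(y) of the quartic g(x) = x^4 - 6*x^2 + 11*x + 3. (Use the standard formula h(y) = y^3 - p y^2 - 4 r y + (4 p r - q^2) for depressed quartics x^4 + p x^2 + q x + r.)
h(y) = y^3 + 6*y^2 - 12*y - 193

Identify coefficients: p = -6, q = 11, r = 3.
Plug into h(y) = y^3 - p y^2 - 4 r y + (4 p r - q^2):
  h(y) = y^3 - (-6) y^2 - 4*(3) y + (4*(-6)*(3) - (11)^2)
       = y^3 + (6) y^2 + (-12) y + (-193).
Simplifying: h(y) = y^3 + 6*y^2 - 12*y - 193.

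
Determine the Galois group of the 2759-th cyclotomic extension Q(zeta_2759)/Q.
|Gal(Q(zeta_2759)/Q)| = phi(2759) = 2640; group ≅ (Z/2759Z)^* ≅ Z/30Z × Z/88Z

The n-th cyclotomic polynomial Φ_2759(x) is the minimal polynomial of zeta_2759 over Q and has degree phi(2759) = 2640. So Q(zeta_2759) is a degree-2640 Galois extension with Galois group (Z/2759Z)^*. By CRT, (Z/2759Z)^* ≅ (Z/31Z)^* × (Z/89Z)^*. Each prime-power unit group is (Z/31Z)^* ≅ Z/30Z; (Z/89Z)^* ≅ Z/88Z. Hence Gal(Q(zeta_2759)/Q) ≅ Z/30Z × Z/88Z.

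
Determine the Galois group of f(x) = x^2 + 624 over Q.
Gal(K/Q) = Z/2Z (cyclic of order 2)

x^2 + 624 is irreducible over Q since -624 is not a rational square. The splitting field Q(sqrt(-624)) has degree 2 over Q, and its unique nontrivial automorphism is sqrt(-624) ↦ -sqrt(-624). Hence Gal(Q(sqrt(-624))/Q) = Z/2Z.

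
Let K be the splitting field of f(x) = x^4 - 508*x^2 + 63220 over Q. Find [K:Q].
[K:Q] = 4

f factors as (x^2 - 218)(x^2 - 290); the splitting field is K = Q(sqrt(218), sqrt(290)). Since 218, 290, and 63220 are all non-squares in Q, the three subfields Q(sqrt(218)), Q(sqrt(290)), Q(sqrt(63220)) are distinct degree-2 extensions, so [K:Q] = 4 (Klein four Galois group).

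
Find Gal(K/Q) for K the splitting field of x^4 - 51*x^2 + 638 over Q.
Gal(K/Q) = V_4 (Klein four-group, Z/2Z × Z/2Z)

f factors as (x^2 - 22)(x^2 - 29), so the splitting field is K = Q(sqrt(22), sqrt(29)). The elements 22, 29, 638 are all non-squares in Q, so sqrt(22) and sqrt(29) generate independent quadratic extensions. Thus [K:Q] = 4 and Gal(K/Q) is generated by the two order-2 automorphisms sqrt(22) ↦ -sqrt(22) and sqrt(29) ↦ -sqrt(29), giving V_4.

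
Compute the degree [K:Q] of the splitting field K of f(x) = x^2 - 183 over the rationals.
[K:Q] = 2

The polynomial x^2 - 183 is irreducible over Q since 183 is not a perfect square. Its splitting field is Q(sqrt(183)), which has degree 2 over Q.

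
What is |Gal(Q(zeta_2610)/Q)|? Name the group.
|Gal(Q(zeta_2610)/Q)| = phi(2610) = 672; group ≅ (Z/2610Z)^* ≅ Z/4Z × Z/6Z × Z/28Z

The n-th cyclotomic polynomial Φ_2610(x) is the minimal polynomial of zeta_2610 over Q and has degree phi(2610) = 672. So Q(zeta_2610) is a degree-672 Galois extension with Galois group (Z/2610Z)^*. By CRT, (Z/2610Z)^* ≅ (Z/2Z)^* × (Z/9Z)^* × (Z/5Z)^* × (Z/29Z)^*. Each prime-power unit group is (Z/2Z)^* ≅ trivial group (order 1); (Z/9Z)^* ≅ Z/6Z; (Z/5Z)^* ≅ Z/4Z; (Z/29Z)^* ≅ Z/28Z. Hence Gal(Q(zeta_2610)/Q) ≅ Z/4Z × Z/6Z × Z/28Z.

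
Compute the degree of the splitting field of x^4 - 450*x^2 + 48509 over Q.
[K:Q] = 4

f factors as (x^2 - 271)(x^2 - 179); the splitting field is K = Q(sqrt(271), sqrt(179)). Since 271, 179, and 48509 are all non-squares in Q, the three subfields Q(sqrt(271)), Q(sqrt(179)), Q(sqrt(48509)) are distinct degree-2 extensions, so [K:Q] = 4 (Klein four Galois group).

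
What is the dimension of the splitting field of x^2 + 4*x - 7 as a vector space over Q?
[K:Q] = 2

The discriminant of x^2 + (4)*x + (-7) is b^2 - 4c = 16 - (-28) = 44. Since 44 is not a perfect square in Q, the polynomial is irreducible over Q. Its two roots generate a degree-2 extension, so [K:Q] = 2.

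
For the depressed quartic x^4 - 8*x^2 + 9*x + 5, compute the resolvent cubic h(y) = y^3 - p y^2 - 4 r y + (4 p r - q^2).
h(y) = y^3 + 8*y^2 - 20*y - 241

Identify coefficients: p = -8, q = 9, r = 5.
Plug into h(y) = y^3 - p y^2 - 4 r y + (4 p r - q^2):
  h(y) = y^3 - (-8) y^2 - 4*(5) y + (4*(-8)*(5) - (9)^2)
       = y^3 + (8) y^2 + (-20) y + (-241).
Simplifying: h(y) = y^3 + 8*y^2 - 20*y - 241.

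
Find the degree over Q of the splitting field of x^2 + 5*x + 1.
[K:Q] = 2

The discriminant of x^2 + (5)*x + (1) is b^2 - 4c = 25 - (4) = 21. Since 21 is not a perfect square in Q, the polynomial is irreducible over Q. Its two roots generate a degree-2 extension, so [K:Q] = 2.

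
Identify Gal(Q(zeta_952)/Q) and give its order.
|Gal(Q(zeta_952)/Q)| = phi(952) = 384; group ≅ (Z/952Z)^* ≅ Z/2Z × Z/2Z × Z/6Z × Z/16Z

The n-th cyclotomic polynomial Φ_952(x) is the minimal polynomial of zeta_952 over Q and has degree phi(952) = 384. So Q(zeta_952) is a degree-384 Galois extension with Galois group (Z/952Z)^*. By CRT, (Z/952Z)^* ≅ (Z/8Z)^* × (Z/7Z)^* × (Z/17Z)^*. Each prime-power unit group is (Z/8Z)^* ≅ Z/2Z × Z/2Z; (Z/7Z)^* ≅ Z/6Z; (Z/17Z)^* ≅ Z/16Z. Hence Gal(Q(zeta_952)/Q) ≅ Z/2Z × Z/2Z × Z/6Z × Z/16Z.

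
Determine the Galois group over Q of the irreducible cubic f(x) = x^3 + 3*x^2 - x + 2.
Gal(K/Q) = S_3 (symmetric group of order 6)

Compute the discriminant of x^3 + (3)*x^2 + (-1)*x + (2): Δ = -419. Since Δ is not a rational square, the Galois group is not contained in A_3; it must be the full S_3 (irreducibility of the cubic rules out anything smaller).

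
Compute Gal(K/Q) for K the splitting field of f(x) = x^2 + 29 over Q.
Gal(K/Q) = Z/2Z (cyclic of order 2)

x^2 + 29 is irreducible over Q since -29 is not a rational square. The splitting field Q(sqrt(-29)) has degree 2 over Q, and its unique nontrivial automorphism is sqrt(-29) ↦ -sqrt(-29). Hence Gal(Q(sqrt(-29))/Q) = Z/2Z.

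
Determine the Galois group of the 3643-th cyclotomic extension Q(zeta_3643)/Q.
|Gal(Q(zeta_3643)/Q)| = phi(3643) = 3642; group ≅ (Z/3643Z)^* ≅ Z/3642Z

The n-th cyclotomic polynomial Φ_3643(x) is the minimal polynomial of zeta_3643 over Q and has degree phi(3643) = 3642. So Q(zeta_3643) is a degree-3642 Galois extension with Galois group (Z/3643Z)^*. (Z/3643Z)^* is cyclic since 3643 is an odd prime power (or 4). Hence Gal(Q(zeta_3643)/Q) ≅ Z/3642Z.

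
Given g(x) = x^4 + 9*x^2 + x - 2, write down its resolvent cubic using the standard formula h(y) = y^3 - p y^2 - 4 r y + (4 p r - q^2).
h(y) = y^3 - 9*y^2 + 8*y - 73

Identify coefficients: p = 9, q = 1, r = -2.
Plug into h(y) = y^3 - p y^2 - 4 r y + (4 p r - q^2):
  h(y) = y^3 - (9) y^2 - 4*(-2) y + (4*(9)*(-2) - (1)^2)
       = y^3 + (-9) y^2 + (8) y + (-73).
Simplifying: h(y) = y^3 - 9*y^2 + 8*y - 73.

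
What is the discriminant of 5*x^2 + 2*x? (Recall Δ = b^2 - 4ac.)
Δ = 4

For a quadratic a x^2 + b x + c the discriminant is Δ = b^2 - 4ac = (2)^2 - 4*(5)*(0) = 4 - (0) = 4.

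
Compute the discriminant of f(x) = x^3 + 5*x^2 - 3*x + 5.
Δ = -4192

For x^3 + a x^2 + b x + c the discriminant is Δ = 18 a b c - 4 a^3 c + a^2 b^2 - 4 b^3 - 27 c^2.
Plug a = 5, b = -3, c = 5:
  18*(5)*(-3)*(5) - 4*(5)^3*(5) + (5)^2*(-3)^2 - 4*(-3)^3 - 27*(5)^2
  = -1350 + (-2500) + 225 + (108) + (-675)
  = -4192.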